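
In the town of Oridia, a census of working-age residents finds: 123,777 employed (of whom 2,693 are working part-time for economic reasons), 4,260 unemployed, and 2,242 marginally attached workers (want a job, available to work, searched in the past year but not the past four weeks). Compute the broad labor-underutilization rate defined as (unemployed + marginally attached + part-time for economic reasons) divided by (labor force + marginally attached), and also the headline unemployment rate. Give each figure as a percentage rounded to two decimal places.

Labor force = 123,777 + 4,260 = 128,037.
Numerator = 4,260 + 2,242 + 2,693 = 9,195.
Denominator = 128,037 + 2,242 = 130,279.
Broad rate = 9,195 / 130,279 = 7.06%.
Headline unemployment rate = 4,260 / 128,037 = 3.33%.

Broad underutilization rate ≈ 7.06%; headline unemployment rate ≈ 3.33%.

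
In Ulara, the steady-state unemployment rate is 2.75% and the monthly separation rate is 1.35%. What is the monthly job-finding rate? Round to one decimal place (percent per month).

From u* = s/(s+f): f = s·(1−u)/u.
f = 1.35 × (1 − 0.0275) / 0.0275 = 1.3129 / 0.0275 ≈ 47.7% per month.

Job-finding rate ≈ 47.7% per month.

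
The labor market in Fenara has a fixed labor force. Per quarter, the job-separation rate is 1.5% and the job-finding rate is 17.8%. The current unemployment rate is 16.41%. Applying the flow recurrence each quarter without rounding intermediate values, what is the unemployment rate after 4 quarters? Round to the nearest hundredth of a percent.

With a fixed labor force, u_{t+1} = u_t + s·(1−u_t) − f·u_t = u_t·(1−s−f) + s.
Here 1−s−f = 0.807 and s = 0.015.
u_1 = 0.164100 × 0.807 + 0.015 = 0.147429.
u_2 = 0.147429 × 0.807 + 0.015 = 0.133975.
u_3 = 0.133975 × 0.807 + 0.015 = 0.123118.
u_4 = 0.123118 × 0.807 + 0.015 = 0.114356.

Unemployment rate after four quarters ≈ 11.44%.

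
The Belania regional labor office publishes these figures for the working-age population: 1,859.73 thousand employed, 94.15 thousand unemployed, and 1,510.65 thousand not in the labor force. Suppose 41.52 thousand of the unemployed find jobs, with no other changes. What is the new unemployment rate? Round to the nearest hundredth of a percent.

Initially, labor force = 1,859.73 + 94.15 = 1,953.88 thousand, so u = 94.15/1,953.88 = 4.82%.
After the change, unemployed falls and employed rises by 41.52; labor force unchanged → E = 1,901.25, U = 52.63, labor force = 1,953.88 thousand.
New unemployment rate = 52.63 / 1,953.88 = 2.69%.

New unemployment rate ≈ 2.69%.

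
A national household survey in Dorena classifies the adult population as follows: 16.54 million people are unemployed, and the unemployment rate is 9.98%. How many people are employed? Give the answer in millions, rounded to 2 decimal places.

About 149.19 million are employed.

Labor force = U / u = 16.54 / 0.0998 ≈ 165.73 million.
Employed = labor force − unemployed = 165.73 − 16.54 = 149.19 million.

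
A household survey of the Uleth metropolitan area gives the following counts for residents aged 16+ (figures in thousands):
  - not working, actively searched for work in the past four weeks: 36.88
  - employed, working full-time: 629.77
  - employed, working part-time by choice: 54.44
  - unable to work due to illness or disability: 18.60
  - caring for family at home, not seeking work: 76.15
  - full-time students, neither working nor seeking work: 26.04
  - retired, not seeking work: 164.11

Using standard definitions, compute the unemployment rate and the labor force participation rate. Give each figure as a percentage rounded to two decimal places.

Unemployment rate ≈ 5.11%; labor force participation rate ≈ 71.68%.

Employed = 629.77 + 54.44 = 684.21 thousand.
Unemployed = 36.88 thousand.
Labor force = 684.21 + 36.88 = 721.09 thousand.
Not in labor force = 18.60 + 76.15 + 26.04 + 164.11 = 284.90 thousand (those not working and not actively searching are outside the labor force).
Civilian working-age population = 721.09 + 284.90 = 1,005.99 thousand.
Unemployment rate = 36.88 / 721.09 = 5.11%.
Labor force participation rate = 721.09 / 1,005.99 = 71.68%.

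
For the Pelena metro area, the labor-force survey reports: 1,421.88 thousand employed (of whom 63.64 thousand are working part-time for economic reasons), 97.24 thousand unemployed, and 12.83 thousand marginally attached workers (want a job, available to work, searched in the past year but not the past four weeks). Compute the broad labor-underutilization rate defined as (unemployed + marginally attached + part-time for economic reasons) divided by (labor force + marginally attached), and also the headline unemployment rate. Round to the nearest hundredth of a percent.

Broad underutilization rate ≈ 11.34%; headline unemployment rate ≈ 6.40%.

Labor force = 1,421.88 + 97.24 = 1,519.12 thousand.
Numerator = 97.24 + 12.83 + 63.64 = 173.71 thousand.
Denominator = 1,519.12 + 12.83 = 1,531.95 thousand.
Broad rate = 173.71 / 1,531.95 = 11.34%.
Headline unemployment rate = 97.24 / 1,519.12 = 6.40%.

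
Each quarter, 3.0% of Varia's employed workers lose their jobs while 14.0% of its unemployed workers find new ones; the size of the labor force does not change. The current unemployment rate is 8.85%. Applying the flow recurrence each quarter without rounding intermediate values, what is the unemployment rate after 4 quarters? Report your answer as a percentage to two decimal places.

Unemployment rate after four quarters ≈ 13.47%.

With a fixed labor force, u_{t+1} = u_t + s·(1−u_t) − f·u_t = u_t·(1−s−f) + s.
Here 1−s−f = 0.830 and s = 0.030.
u_1 = 0.088500 × 0.830 + 0.030 = 0.103455.
u_2 = 0.103455 × 0.830 + 0.030 = 0.115868.
u_3 = 0.115868 × 0.830 + 0.030 = 0.126170.
u_4 = 0.126170 × 0.830 + 0.030 = 0.134721.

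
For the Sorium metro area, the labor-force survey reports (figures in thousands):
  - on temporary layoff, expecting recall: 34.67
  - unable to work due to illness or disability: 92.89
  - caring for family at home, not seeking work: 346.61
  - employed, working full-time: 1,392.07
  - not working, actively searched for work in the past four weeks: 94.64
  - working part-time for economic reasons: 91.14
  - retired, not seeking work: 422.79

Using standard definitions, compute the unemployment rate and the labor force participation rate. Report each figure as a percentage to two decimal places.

Unemployment rate ≈ 8.02%; labor force participation rate ≈ 65.16%.

Employed = 1,392.07 + 91.14 = 1,483.21 thousand (anyone who worked, including part-time for economic reasons, counts as employed).
Unemployed = 34.67 + 94.64 = 129.31 thousand (jobless and actively searching, or on temporary layoff).
Labor force = 1,483.21 + 129.31 = 1,612.52 thousand.
Not in labor force = 92.89 + 346.61 + 422.79 = 862.29 thousand (those not working and not actively searching are outside the labor force).
Civilian working-age population = 1,612.52 + 862.29 = 2,474.81 thousand.
Unemployment rate = 129.31 / 1,612.52 = 8.02%.
Labor force participation rate = 1,612.52 / 2,474.81 = 65.16%.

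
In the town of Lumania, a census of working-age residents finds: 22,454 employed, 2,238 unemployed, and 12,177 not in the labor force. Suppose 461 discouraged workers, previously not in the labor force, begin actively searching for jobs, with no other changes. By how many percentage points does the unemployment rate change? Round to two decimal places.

The unemployment rate changes by +1.67 percentage points.

Initially, labor force = 22,454 + 2,238 = 24,692, so u = 2,238/24,692 = 9.06%.
After the change, unemployed and labor force both rise by 461 → E = 22,454, U = 2,699, labor force = 25,153.
New unemployment rate = 2,699 / 25,153 = 10.73%.
Change = 10.73% − 9.06% = +1.67 percentage points.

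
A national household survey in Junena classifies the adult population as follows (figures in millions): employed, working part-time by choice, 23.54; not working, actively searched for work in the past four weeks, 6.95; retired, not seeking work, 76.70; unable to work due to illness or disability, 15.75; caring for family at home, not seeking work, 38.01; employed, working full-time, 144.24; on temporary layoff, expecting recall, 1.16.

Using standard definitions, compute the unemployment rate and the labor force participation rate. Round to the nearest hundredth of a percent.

Unemployment rate ≈ 4.61%; labor force participation rate ≈ 57.41%.

Employed = 23.54 + 144.24 = 167.78 million.
Unemployed = 6.95 + 1.16 = 8.11 million (jobless and actively searching, or on temporary layoff).
Labor force = 167.78 + 8.11 = 175.89 million.
Not in labor force = 76.70 + 15.75 + 38.01 = 130.46 million (those not working and not actively searching are outside the labor force).
Civilian working-age population = 175.89 + 130.46 = 306.35 million.
Unemployment rate = 8.11 / 175.89 = 4.61%.
Labor force participation rate = 175.89 / 306.35 = 57.41%.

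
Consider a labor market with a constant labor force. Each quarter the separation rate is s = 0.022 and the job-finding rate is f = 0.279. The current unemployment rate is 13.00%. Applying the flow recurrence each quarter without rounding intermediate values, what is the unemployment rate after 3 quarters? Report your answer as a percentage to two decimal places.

Unemployment rate after three quarters ≈ 9.25%.

With a fixed labor force, u_{t+1} = u_t + s·(1−u_t) − f·u_t = u_t·(1−s−f) + s.
Here 1−s−f = 0.699 and s = 0.022.
u_1 = 0.130000 × 0.699 + 0.022 = 0.112870.
u_2 = 0.112870 × 0.699 + 0.022 = 0.100896.
u_3 = 0.100896 × 0.699 + 0.022 = 0.092526.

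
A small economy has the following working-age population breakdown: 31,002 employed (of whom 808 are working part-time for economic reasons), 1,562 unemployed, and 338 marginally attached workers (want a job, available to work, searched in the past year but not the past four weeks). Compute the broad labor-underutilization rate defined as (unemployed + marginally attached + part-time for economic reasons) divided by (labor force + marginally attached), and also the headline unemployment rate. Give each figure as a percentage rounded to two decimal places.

Labor force = 31,002 + 1,562 = 32,564.
Numerator = 1,562 + 338 + 808 = 2,708.
Denominator = 32,564 + 338 = 32,902.
Broad rate = 2,708 / 32,902 = 8.23%.
Headline unemployment rate = 1,562 / 32,564 = 4.80%.

Broad underutilization rate ≈ 8.23%; headline unemployment rate ≈ 4.80%.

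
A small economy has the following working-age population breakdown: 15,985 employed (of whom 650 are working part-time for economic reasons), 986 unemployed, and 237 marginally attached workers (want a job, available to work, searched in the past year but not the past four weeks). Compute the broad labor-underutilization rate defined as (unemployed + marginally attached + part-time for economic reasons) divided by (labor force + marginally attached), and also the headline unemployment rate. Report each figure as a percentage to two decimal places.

Labor force = 15,985 + 986 = 16,971.
Numerator = 986 + 237 + 650 = 1,873.
Denominator = 16,971 + 237 = 17,208.
Broad rate = 1,873 / 17,208 = 10.88%.
Headline unemployment rate = 986 / 16,971 = 5.81%.

Broad underutilization rate ≈ 10.88%; headline unemployment rate ≈ 5.81%.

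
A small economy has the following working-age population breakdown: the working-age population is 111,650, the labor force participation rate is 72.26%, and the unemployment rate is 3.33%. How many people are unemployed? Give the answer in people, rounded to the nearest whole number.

Labor force = 0.7226 × 111,650 = 80,678.
Unemployed = 0.0333 × 80,678 ≈ 2,687.

About 2,687 are unemployed.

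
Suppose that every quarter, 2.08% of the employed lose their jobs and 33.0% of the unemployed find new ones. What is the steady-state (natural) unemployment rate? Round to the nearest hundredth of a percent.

Steady-state unemployment rate ≈ 5.93%.

At steady state the flows balance: s·E = f·U, so U/(E+U) = s/(s+f).
u* = 2.08 / (2.08 + 33.0) = 2.08 / 35.08 = 5.93%.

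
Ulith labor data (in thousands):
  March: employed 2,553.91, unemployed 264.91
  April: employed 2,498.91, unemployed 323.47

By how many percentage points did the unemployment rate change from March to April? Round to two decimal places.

The unemployment rate changed by +2.06 percentage points.

March: labor force = 2,553.91 + 264.91 = 2,818.82; u = 264.91/2,818.82 = 9.40%.
April: labor force = 2,498.91 + 323.47 = 2,822.38; u = 323.47/2,822.38 = 11.46%.
Change = 11.46% − 9.40% = +2.06 pp.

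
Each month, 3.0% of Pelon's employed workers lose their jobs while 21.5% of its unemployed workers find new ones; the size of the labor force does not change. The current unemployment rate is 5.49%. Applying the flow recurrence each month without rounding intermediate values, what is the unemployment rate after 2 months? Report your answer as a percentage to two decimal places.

Unemployment rate after two months ≈ 8.39%.

With a fixed labor force, u_{t+1} = u_t + s·(1−u_t) − f·u_t = u_t·(1−s−f) + s.
Here 1−s−f = 0.755 and s = 0.030.
u_1 = 0.054900 × 0.755 + 0.030 = 0.071449.
u_2 = 0.071449 × 0.755 + 0.030 = 0.083944.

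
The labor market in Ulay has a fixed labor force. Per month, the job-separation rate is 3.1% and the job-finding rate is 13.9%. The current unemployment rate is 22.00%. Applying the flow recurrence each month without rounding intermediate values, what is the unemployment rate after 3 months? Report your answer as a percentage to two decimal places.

With a fixed labor force, u_{t+1} = u_t + s·(1−u_t) − f·u_t = u_t·(1−s−f) + s.
Here 1−s−f = 0.830 and s = 0.031.
u_1 = 0.220000 × 0.830 + 0.031 = 0.213600.
u_2 = 0.213600 × 0.830 + 0.031 = 0.208288.
u_3 = 0.208288 × 0.830 + 0.031 = 0.203879.

Unemployment rate after three months ≈ 20.39%.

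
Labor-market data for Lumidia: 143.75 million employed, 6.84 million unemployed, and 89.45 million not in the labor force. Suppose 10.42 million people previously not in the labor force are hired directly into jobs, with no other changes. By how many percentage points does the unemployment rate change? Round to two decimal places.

Initially, labor force = 143.75 + 6.84 = 150.59 million, so u = 6.84/150.59 = 4.54%.
After the change, employed and labor force both rise by 10.42; unemployed unchanged → E = 154.17, U = 6.84, labor force = 161.01 million.
New unemployment rate = 6.84 / 161.01 = 4.25%.
Change = 4.25% − 4.54% = −0.29 percentage points.

The unemployment rate changes by −0.29 percentage points.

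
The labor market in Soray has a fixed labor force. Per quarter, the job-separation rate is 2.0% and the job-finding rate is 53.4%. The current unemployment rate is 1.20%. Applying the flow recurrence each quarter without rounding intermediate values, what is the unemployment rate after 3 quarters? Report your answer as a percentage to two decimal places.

With a fixed labor force, u_{t+1} = u_t + s·(1−u_t) − f·u_t = u_t·(1−s−f) + s.
Here 1−s−f = 0.446 and s = 0.020.
u_1 = 0.012000 × 0.446 + 0.020 = 0.025352.
u_2 = 0.025352 × 0.446 + 0.020 = 0.031307.
u_3 = 0.031307 × 0.446 + 0.020 = 0.033963.

Unemployment rate after three quarters ≈ 3.40%.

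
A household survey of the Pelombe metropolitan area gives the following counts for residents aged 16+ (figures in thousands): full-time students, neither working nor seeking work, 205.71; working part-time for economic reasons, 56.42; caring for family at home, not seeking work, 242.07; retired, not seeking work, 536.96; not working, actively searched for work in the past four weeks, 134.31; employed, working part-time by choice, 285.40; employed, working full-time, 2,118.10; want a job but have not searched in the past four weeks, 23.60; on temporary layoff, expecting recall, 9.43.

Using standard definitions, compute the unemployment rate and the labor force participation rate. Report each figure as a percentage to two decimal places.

Employed = 56.42 + 285.40 + 2,118.10 = 2,459.92 thousand (anyone who worked, including part-time for economic reasons, counts as employed).
Unemployed = 134.31 + 9.43 = 143.74 thousand (jobless and actively searching, or on temporary layoff).
Labor force = 2,459.92 + 143.74 = 2,603.66 thousand.
Not in labor force = 205.71 + 242.07 + 536.96 + 23.60 = 1,008.34 thousand (those not working and not actively searching are outside the labor force — including those who want a job but have given up searching).
Civilian working-age population = 2,603.66 + 1,008.34 = 3,612.00 thousand.
Unemployment rate = 143.74 / 2,603.66 = 5.52%.
Labor force participation rate = 2,603.66 / 3,612.00 = 72.08%.

Unemployment rate ≈ 5.52%; labor force participation rate ≈ 72.08%.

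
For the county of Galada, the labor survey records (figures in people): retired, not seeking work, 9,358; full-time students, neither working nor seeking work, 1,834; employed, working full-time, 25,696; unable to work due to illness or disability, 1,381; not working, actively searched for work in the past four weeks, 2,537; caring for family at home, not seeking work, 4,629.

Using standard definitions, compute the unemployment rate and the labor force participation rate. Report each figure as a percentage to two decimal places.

Unemployment rate ≈ 8.99%; labor force participation rate ≈ 62.14%.

Employed = 25,696.
Unemployed = 2,537.
Labor force = 25,696 + 2,537 = 28,233.
Not in labor force = 9,358 + 1,834 + 1,381 + 4,629 = 17,202 (those not working and not actively searching are outside the labor force).
Civilian working-age population = 28,233 + 17,202 = 45,435.
Unemployment rate = 2,537 / 28,233 = 8.99%.
Labor force participation rate = 28,233 / 45,435 = 62.14%.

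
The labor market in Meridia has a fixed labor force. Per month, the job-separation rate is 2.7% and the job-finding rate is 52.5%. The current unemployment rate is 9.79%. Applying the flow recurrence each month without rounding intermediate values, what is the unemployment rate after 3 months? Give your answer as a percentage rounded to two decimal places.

Unemployment rate after three months ≈ 5.33%.

With a fixed labor force, u_{t+1} = u_t + s·(1−u_t) − f·u_t = u_t·(1−s−f) + s.
Here 1−s−f = 0.448 and s = 0.027.
u_1 = 0.097900 × 0.448 + 0.027 = 0.070859.
u_2 = 0.070859 × 0.448 + 0.027 = 0.058745.
u_3 = 0.058745 × 0.448 + 0.027 = 0.053318.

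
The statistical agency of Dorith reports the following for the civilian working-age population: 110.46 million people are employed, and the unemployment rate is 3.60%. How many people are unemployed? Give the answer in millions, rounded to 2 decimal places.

Let U be the number unemployed. The labor force is E + U, and U/(E+U) = 0.0360.
So U = 0.0360 × 110.46 / (1 − 0.0360) = 3.9766 / 0.9640 ≈ 4.13 million.

About 4.13 million are unemployed.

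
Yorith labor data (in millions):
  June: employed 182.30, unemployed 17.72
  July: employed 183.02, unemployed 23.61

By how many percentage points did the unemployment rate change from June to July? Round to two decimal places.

The unemployment rate changed by +2.57 percentage points.

June: labor force = 182.30 + 17.72 = 200.02; u = 17.72/200.02 = 8.86%.
July: labor force = 183.02 + 23.61 = 206.63; u = 23.61/206.63 = 11.43%.
Change = 11.43% − 8.86% = +2.57 pp.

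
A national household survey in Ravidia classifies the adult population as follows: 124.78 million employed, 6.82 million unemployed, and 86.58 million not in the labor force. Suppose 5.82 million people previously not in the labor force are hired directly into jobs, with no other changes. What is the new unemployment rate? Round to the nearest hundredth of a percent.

Initially, labor force = 124.78 + 6.82 = 131.60 million, so u = 6.82/131.60 = 5.18%.
After the change, employed and labor force both rise by 5.82; unemployed unchanged → E = 130.60, U = 6.82, labor force = 137.42 million.
New unemployment rate = 6.82 / 137.42 = 4.96%.

New unemployment rate ≈ 4.96%.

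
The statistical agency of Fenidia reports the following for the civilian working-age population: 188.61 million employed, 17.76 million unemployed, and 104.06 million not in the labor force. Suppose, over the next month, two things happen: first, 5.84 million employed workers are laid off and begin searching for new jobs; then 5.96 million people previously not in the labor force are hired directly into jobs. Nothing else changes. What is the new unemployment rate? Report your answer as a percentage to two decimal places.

Initially, labor force = 188.61 + 17.76 = 206.37 million, so u = 17.76/206.37 = 8.61%.
After the first change, employed falls and unemployed rises by 5.84; labor force unchanged → E = 182.77, U = 23.60, labor force = 206.37 million.
After the second change, employed and labor force both rise by 5.96; unemployed unchanged → E = 188.73, U = 23.60, labor force = 212.33 million.
New unemployment rate = 23.60 / 212.33 = 11.11%.

New unemployment rate ≈ 11.11%.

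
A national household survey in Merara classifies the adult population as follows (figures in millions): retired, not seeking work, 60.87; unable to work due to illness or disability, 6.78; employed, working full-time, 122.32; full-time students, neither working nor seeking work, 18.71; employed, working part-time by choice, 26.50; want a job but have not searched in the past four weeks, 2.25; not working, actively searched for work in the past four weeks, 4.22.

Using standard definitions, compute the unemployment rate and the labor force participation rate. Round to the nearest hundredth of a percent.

Employed = 122.32 + 26.50 = 148.82 million.
Unemployed = 4.22 million.
Labor force = 148.82 + 4.22 = 153.04 million.
Not in labor force = 60.87 + 6.78 + 18.71 + 2.25 = 88.61 million (those not working and not actively searching are outside the labor force — including those who want a job but have given up searching).
Civilian working-age population = 153.04 + 88.61 = 241.65 million.
Unemployment rate = 4.22 / 153.04 = 2.76%.
Labor force participation rate = 153.04 / 241.65 = 63.33%.

Unemployment rate ≈ 2.76%; labor force participation rate ≈ 63.33%.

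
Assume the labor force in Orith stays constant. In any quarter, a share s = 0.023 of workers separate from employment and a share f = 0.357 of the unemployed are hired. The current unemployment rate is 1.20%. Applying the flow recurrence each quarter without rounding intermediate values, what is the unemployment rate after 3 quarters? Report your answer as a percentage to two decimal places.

With a fixed labor force, u_{t+1} = u_t + s·(1−u_t) − f·u_t = u_t·(1−s−f) + s.
Here 1−s−f = 0.620 and s = 0.023.
u_1 = 0.012000 × 0.620 + 0.023 = 0.030440.
u_2 = 0.030440 × 0.620 + 0.023 = 0.041873.
u_3 = 0.041873 × 0.620 + 0.023 = 0.048961.

Unemployment rate after three quarters ≈ 4.90%.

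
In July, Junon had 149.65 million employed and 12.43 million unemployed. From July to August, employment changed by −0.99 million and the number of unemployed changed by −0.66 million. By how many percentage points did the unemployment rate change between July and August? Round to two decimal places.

July: labor force = 149.65 + 12.43 = 162.08; u = 12.43/162.08 = 7.67%.
August: labor force = 148.66 + 11.77 = 160.43; u = 11.77/160.43 = 7.34%.
Change = 7.34% − 7.67% = −0.33 pp.

The unemployment rate changed by −0.33 percentage points.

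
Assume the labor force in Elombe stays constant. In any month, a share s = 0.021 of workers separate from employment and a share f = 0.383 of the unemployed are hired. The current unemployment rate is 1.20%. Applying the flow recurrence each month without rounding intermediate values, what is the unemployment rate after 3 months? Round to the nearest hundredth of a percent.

With a fixed labor force, u_{t+1} = u_t + s·(1−u_t) − f·u_t = u_t·(1−s−f) + s.
Here 1−s−f = 0.596 and s = 0.021.
u_1 = 0.012000 × 0.596 + 0.021 = 0.028152.
u_2 = 0.028152 × 0.596 + 0.021 = 0.037779.
u_3 = 0.037779 × 0.596 + 0.021 = 0.043516.

Unemployment rate after three months ≈ 4.35%.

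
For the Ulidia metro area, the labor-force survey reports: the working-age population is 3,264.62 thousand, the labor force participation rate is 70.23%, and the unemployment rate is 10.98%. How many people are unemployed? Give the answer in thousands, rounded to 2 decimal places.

About 251.74 thousand are unemployed.

Labor force = 0.7023 × 3,264.62 = 2,292.74 thousand.
Unemployed = 0.1098 × 2,292.74 ≈ 251.74 thousand.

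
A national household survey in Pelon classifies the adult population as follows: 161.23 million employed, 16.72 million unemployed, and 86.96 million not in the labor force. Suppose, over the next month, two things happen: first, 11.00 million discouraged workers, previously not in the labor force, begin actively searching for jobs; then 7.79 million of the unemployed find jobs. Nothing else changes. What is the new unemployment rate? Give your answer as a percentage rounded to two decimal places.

Initially, labor force = 161.23 + 16.72 = 177.95 million, so u = 16.72/177.95 = 9.40%.
After the first change, unemployed and labor force both rise by 11.00 → E = 161.23, U = 27.72, labor force = 188.95 million.
After the second change, unemployed falls and employed rises by 7.79; labor force unchanged → E = 169.02, U = 19.93, labor force = 188.95 million.
New unemployment rate = 19.93 / 188.95 = 10.55%.

New unemployment rate ≈ 10.55%.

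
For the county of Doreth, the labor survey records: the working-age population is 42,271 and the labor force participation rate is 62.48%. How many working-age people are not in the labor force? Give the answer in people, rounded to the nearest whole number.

Share not in the labor force = 1 − 0.6248 = 0.3752.
Not in labor force = 0.3752 × 42,271 ≈ 15,860.

About 15,860 are not in the labor force.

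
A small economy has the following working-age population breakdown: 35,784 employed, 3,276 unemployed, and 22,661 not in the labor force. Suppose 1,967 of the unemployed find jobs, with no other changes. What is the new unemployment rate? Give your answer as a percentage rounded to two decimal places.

Initially, labor force = 35,784 + 3,276 = 39,060, so u = 3,276/39,060 = 8.39%.
After the change, unemployed falls and employed rises by 1,967; labor force unchanged → E = 37,751, U = 1,309, labor force = 39,060.
New unemployment rate = 1,309 / 39,060 = 3.35%.

New unemployment rate ≈ 3.35%.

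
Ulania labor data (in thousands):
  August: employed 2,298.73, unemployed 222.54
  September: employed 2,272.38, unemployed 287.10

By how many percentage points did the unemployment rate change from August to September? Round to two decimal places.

The unemployment rate changed by +2.39 percentage points.

August: labor force = 2,298.73 + 222.54 = 2,521.27; u = 222.54/2,521.27 = 8.83%.
September: labor force = 2,272.38 + 287.10 = 2,559.48; u = 287.10/2,559.48 = 11.22%.
Change = 11.22% − 8.83% = +2.39 pp.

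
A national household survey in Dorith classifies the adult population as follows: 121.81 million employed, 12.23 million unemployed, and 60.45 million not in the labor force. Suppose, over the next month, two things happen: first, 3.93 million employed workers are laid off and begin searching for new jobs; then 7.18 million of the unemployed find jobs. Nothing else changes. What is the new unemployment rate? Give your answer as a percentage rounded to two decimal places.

Initially, labor force = 121.81 + 12.23 = 134.04 million, so u = 12.23/134.04 = 9.12%.
After the first change, employed falls and unemployed rises by 3.93; labor force unchanged → E = 117.88, U = 16.16, labor force = 134.04 million.
After the second change, unemployed falls and employed rises by 7.18; labor force unchanged → E = 125.06, U = 8.98, labor force = 134.04 million.
New unemployment rate = 8.98 / 134.04 = 6.70%.

New unemployment rate ≈ 6.70%.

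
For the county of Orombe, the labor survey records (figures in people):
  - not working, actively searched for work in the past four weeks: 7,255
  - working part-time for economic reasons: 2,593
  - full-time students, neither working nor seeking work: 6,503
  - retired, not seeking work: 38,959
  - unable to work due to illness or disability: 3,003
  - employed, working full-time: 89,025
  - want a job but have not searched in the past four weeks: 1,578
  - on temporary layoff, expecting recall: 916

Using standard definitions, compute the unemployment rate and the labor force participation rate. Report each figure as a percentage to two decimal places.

Unemployment rate ≈ 8.19%; labor force participation rate ≈ 66.60%.

Employed = 2,593 + 89,025 = 91,618 (anyone who worked, including part-time for economic reasons, counts as employed).
Unemployed = 7,255 + 916 = 8,171 (jobless and actively searching, or on temporary layoff).
Labor force = 91,618 + 8,171 = 99,789.
Not in labor force = 6,503 + 38,959 + 3,003 + 1,578 = 50,043 (those not working and not actively searching are outside the labor force — including those who want a job but have given up searching).
Civilian working-age population = 99,789 + 50,043 = 149,832.
Unemployment rate = 8,171 / 99,789 = 8.19%.
Labor force participation rate = 99,789 / 149,832 = 66.60%.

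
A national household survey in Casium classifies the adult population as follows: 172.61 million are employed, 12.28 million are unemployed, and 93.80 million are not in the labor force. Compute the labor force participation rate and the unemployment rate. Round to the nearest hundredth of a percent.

Labor force participation rate ≈ 66.34%; unemployment rate ≈ 6.64%.

Labor force = employed + unemployed = 172.61 + 12.28 = 184.89 million.
Working-age population = 184.89 + 93.80 = 278.69 million.
Unemployment rate = 12.28 / 184.89 = 6.64%.
Labor force participation rate = 184.89 / 278.69 = 66.34%.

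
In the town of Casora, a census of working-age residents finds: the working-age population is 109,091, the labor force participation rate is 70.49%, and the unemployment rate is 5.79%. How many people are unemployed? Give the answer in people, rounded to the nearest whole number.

Labor force = 0.7049 × 109,091 = 76,898.
Unemployed = 0.0579 × 76,898 ≈ 4,452.

About 4,452 are unemployed.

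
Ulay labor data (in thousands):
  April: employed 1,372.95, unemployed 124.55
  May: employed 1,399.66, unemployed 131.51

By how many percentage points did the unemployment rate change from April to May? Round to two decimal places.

The unemployment rate changed by +0.27 percentage points.

April: labor force = 1,372.95 + 124.55 = 1,497.50; u = 124.55/1,497.50 = 8.32%.
May: labor force = 1,399.66 + 131.51 = 1,531.17; u = 131.51/1,531.17 = 8.59%.
Change = 8.59% − 8.32% = +0.27 pp.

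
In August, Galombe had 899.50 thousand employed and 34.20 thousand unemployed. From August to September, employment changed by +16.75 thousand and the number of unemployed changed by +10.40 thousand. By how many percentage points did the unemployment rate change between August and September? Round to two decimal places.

The unemployment rate changed by +0.98 percentage points.

August: labor force = 899.50 + 34.20 = 933.70; u = 34.20/933.70 = 3.66%.
September: labor force = 916.25 + 44.60 = 960.85; u = 44.60/960.85 = 4.64%.
Change = 4.64% − 3.66% = +0.98 pp.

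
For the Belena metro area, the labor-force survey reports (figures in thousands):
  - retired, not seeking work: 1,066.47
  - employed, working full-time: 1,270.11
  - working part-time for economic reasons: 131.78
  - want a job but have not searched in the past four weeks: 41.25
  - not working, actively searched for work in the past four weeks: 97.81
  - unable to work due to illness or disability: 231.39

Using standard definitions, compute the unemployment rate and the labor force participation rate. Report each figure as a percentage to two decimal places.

Employed = 1,270.11 + 131.78 = 1,401.89 thousand (anyone who worked, including part-time for economic reasons, counts as employed).
Unemployed = 97.81 thousand.
Labor force = 1,401.89 + 97.81 = 1,499.70 thousand.
Not in labor force = 1,066.47 + 41.25 + 231.39 = 1,339.11 thousand (those not working and not actively searching are outside the labor force — including those who want a job but have given up searching).
Civilian working-age population = 1,499.70 + 1,339.11 = 2,838.81 thousand.
Unemployment rate = 97.81 / 1,499.70 = 6.52%.
Labor force participation rate = 1,499.70 / 2,838.81 = 52.83%.

Unemployment rate ≈ 6.52%; labor force participation rate ≈ 52.83%.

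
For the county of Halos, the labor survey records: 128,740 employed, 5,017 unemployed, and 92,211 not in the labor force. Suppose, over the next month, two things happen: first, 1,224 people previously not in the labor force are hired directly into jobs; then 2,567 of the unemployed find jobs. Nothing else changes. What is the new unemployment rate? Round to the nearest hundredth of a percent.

New unemployment rate ≈ 1.82%.

Initially, labor force = 128,740 + 5,017 = 133,757, so u = 5,017/133,757 = 3.75%.
After the first change, employed and labor force both rise by 1,224; unemployed unchanged → E = 129,964, U = 5,017, labor force = 134,981.
After the second change, unemployed falls and employed rises by 2,567; labor force unchanged → E = 132,531, U = 2,450, labor force = 134,981.
New unemployment rate = 2,450 / 134,981 = 1.82%.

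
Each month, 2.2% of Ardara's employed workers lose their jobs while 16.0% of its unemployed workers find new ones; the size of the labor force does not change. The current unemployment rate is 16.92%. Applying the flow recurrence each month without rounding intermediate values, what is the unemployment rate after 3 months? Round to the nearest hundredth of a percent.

With a fixed labor force, u_{t+1} = u_t + s·(1−u_t) − f·u_t = u_t·(1−s−f) + s.
Here 1−s−f = 0.818 and s = 0.022.
u_1 = 0.169200 × 0.818 + 0.022 = 0.160406.
u_2 = 0.160406 × 0.818 + 0.022 = 0.153212.
u_3 = 0.153212 × 0.818 + 0.022 = 0.147327.

Unemployment rate after three months ≈ 14.73%.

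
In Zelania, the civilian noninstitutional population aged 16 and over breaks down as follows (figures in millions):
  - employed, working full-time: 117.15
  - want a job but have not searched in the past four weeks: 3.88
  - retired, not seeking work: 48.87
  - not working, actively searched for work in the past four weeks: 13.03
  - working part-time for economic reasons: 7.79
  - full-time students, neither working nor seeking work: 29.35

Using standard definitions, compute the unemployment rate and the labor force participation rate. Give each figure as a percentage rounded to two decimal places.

Unemployment rate ≈ 9.44%; labor force participation rate ≈ 62.69%.

Employed = 117.15 + 7.79 = 124.94 million (anyone who worked, including part-time for economic reasons, counts as employed).
Unemployed = 13.03 million.
Labor force = 124.94 + 13.03 = 137.97 million.
Not in labor force = 3.88 + 48.87 + 29.35 = 82.10 million (those not working and not actively searching are outside the labor force — including those who want a job but have given up searching).
Civilian working-age population = 137.97 + 82.10 = 220.07 million.
Unemployment rate = 13.03 / 137.97 = 9.44%.
Labor force participation rate = 137.97 / 220.07 = 62.69%.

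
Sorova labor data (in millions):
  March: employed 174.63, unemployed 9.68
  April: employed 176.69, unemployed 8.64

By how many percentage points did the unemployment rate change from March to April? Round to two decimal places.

March: labor force = 174.63 + 9.68 = 184.31; u = 9.68/184.31 = 5.25%.
April: labor force = 176.69 + 8.64 = 185.33; u = 8.64/185.33 = 4.66%.
Change = 4.66% − 5.25% = −0.59 pp.

The unemployment rate changed by −0.59 percentage points.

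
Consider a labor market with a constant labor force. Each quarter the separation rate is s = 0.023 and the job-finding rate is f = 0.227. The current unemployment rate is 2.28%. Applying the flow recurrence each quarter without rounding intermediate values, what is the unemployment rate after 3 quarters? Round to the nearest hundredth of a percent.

Unemployment rate after three quarters ≈ 6.28%.

With a fixed labor force, u_{t+1} = u_t + s·(1−u_t) − f·u_t = u_t·(1−s−f) + s.
Here 1−s−f = 0.750 and s = 0.023.
u_1 = 0.022800 × 0.750 + 0.023 = 0.040100.
u_2 = 0.040100 × 0.750 + 0.023 = 0.053075.
u_3 = 0.053075 × 0.750 + 0.023 = 0.062806.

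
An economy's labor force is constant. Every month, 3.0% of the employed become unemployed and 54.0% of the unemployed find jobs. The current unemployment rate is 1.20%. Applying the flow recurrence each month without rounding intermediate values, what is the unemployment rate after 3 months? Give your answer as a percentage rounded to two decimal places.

Unemployment rate after three months ≈ 4.94%.

With a fixed labor force, u_{t+1} = u_t + s·(1−u_t) − f·u_t = u_t·(1−s−f) + s.
Here 1−s−f = 0.430 and s = 0.030.
u_1 = 0.012000 × 0.430 + 0.030 = 0.035160.
u_2 = 0.035160 × 0.430 + 0.030 = 0.045119.
u_3 = 0.045119 × 0.430 + 0.030 = 0.049401.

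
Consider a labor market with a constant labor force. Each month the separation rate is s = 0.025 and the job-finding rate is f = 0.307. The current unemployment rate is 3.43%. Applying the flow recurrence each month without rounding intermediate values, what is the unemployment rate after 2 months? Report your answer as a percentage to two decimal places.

With a fixed labor force, u_{t+1} = u_t + s·(1−u_t) − f·u_t = u_t·(1−s−f) + s.
Here 1−s−f = 0.668 and s = 0.025.
u_1 = 0.034300 × 0.668 + 0.025 = 0.047912.
u_2 = 0.047912 × 0.668 + 0.025 = 0.057005.

Unemployment rate after two months ≈ 5.70%.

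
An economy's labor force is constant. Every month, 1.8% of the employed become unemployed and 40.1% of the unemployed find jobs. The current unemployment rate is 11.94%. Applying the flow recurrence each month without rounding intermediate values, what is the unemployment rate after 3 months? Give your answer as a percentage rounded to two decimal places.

With a fixed labor force, u_{t+1} = u_t + s·(1−u_t) − f·u_t = u_t·(1−s−f) + s.
Here 1−s−f = 0.581 and s = 0.018.
u_1 = 0.119400 × 0.581 + 0.018 = 0.087371.
u_2 = 0.087371 × 0.581 + 0.018 = 0.068763.
u_3 = 0.068763 × 0.581 + 0.018 = 0.057951.

Unemployment rate after three months ≈ 5.80%.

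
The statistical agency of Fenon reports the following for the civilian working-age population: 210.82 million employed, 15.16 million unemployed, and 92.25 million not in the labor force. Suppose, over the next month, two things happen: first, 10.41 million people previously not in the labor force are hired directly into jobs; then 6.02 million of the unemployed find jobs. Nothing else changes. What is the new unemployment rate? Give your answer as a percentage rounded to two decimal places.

Initially, labor force = 210.82 + 15.16 = 225.98 million, so u = 15.16/225.98 = 6.71%.
After the first change, employed and labor force both rise by 10.41; unemployed unchanged → E = 221.23, U = 15.16, labor force = 236.39 million.
After the second change, unemployed falls and employed rises by 6.02; labor force unchanged → E = 227.25, U = 9.14, labor force = 236.39 million.
New unemployment rate = 9.14 / 236.39 = 3.87%.

New unemployment rate ≈ 3.87%.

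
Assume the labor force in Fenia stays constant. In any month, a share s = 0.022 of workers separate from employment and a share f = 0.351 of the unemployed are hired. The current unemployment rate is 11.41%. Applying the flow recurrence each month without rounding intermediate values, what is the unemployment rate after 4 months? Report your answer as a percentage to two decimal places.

Unemployment rate after four months ≈ 6.75%.

With a fixed labor force, u_{t+1} = u_t + s·(1−u_t) − f·u_t = u_t·(1−s−f) + s.
Here 1−s−f = 0.627 and s = 0.022.
u_1 = 0.114100 × 0.627 + 0.022 = 0.093541.
u_2 = 0.093541 × 0.627 + 0.022 = 0.080650.
u_3 = 0.080650 × 0.627 + 0.022 = 0.072568.
u_4 = 0.072568 × 0.627 + 0.022 = 0.067500.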